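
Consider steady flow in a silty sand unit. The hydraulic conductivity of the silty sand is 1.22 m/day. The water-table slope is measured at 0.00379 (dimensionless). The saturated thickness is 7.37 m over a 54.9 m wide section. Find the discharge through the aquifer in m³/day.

Cross-sectional area A = 54.9 × 7.37 = 404.6 m².
Hydraulic gradient i = 0.00379.
Darcy's law: Q = K · A · i = 1.220 × 404.6 × 0.003790 = 1.871 m³/day.

1.87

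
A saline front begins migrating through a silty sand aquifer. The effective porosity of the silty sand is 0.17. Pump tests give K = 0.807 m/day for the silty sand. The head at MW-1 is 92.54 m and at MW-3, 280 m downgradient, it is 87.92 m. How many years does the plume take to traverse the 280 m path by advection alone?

9.79

Hydraulic gradient i = (92.54 − 87.92) / 280 = 4.62 / 280 = 0.01650.
Darcy flux q = K · i = 0.8070 × 0.01650 = 0.01332 m/day.
Seepage velocity v = q / n_e = 0.01332 / 0.17 = 0.07833 m/day.
Travel time t = L / v = 280 / 0.07833 = 3575 days = 9.787 years.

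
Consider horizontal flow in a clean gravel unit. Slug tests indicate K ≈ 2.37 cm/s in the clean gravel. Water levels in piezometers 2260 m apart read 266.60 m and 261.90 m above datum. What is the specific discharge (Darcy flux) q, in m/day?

4.26

Convert K: 2.37 cm/s × 864 = 2048 m/day.
Hydraulic gradient i = (266.60 − 261.90) / 2260 = 4.7 / 2260 = 0.002080.
Specific discharge q = K · i = 2048 × 0.002080 = 4.258 m/day.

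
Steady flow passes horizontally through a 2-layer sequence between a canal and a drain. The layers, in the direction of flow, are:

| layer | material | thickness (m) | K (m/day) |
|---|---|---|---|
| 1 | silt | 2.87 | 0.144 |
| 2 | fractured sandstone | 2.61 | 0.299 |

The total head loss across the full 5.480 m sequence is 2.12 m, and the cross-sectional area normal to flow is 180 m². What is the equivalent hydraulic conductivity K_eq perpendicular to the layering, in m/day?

0.191

Flow is perpendicular to layering, so the layers act in series and the equivalent K is the thickness-weighted harmonic mean.
Total thickness L = 2.87 + 2.61 = 5.480 m.
Σ(b_i/K_i) = 2.87/0.144 + 2.61/0.299 = 28.66 d.
K_eq = L / Σ(b_i/K_i) = 5.480 / 28.66 = 0.1912 m/day.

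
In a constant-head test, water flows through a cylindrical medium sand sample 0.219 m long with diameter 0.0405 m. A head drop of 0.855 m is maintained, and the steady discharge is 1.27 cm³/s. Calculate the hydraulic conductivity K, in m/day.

Cross-sectional area A = π·(d/2)² = π × (0.0405/2)² = 0.001288 m².
Convert discharge: 1.27 cm³/s = 1.270e-06 m³/s.
Darcy's law rearranged: K = Q·L / (A·Δh) = 1.270e-06 × 0.219 / (0.001288 × 0.855) = 0.0002525 m/s = 21.82 m/day.

21.8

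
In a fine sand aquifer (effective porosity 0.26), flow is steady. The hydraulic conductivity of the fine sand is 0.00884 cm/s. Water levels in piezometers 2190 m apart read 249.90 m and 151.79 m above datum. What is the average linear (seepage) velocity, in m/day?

1.32

Convert K: 0.00884 cm/s × 864 = 7.638 m/day.
Hydraulic gradient i = (249.90 − 151.79) / 2190 = 98.11 / 2190 = 0.04480.
Darcy flux q = K · i = 7.638 × 0.04480 = 0.3422 m/day.
Seepage velocity v = q / n_e = 0.3422 / 0.26 = 1.316 m/day.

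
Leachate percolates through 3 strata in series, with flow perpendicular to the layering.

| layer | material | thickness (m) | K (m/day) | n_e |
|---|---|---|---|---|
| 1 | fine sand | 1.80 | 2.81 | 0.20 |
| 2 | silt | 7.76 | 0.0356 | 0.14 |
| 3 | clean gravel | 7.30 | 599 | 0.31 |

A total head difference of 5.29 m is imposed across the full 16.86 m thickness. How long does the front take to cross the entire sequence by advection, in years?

With flow normal to the layers, continuity requires the same specific discharge q through every layer.
Σ(b_i/K_i) = 1.80/2.81 + 7.76/0.0356 + 7.30/599 = 218.6 d.
q = Δh / Σ(b_i/K_i) = 5.29 / 218.6 = 0.02420 m/day.
In each layer the seepage velocity is v_i = q/n_i, so the layer transit time is t_i = b_i·n_i / q:
  layer 1 (fine sand): t_1 = 1.80 × 0.20 / 0.02420 = 14.88 d
  layer 2 (silt): t_2 = 7.76 × 0.14 / 0.02420 = 44.90 d
  layer 3 (clean gravel): t_3 = 7.30 × 0.31 / 0.02420 = 93.53 d
Total t = Σ t_i = 153.3 days = 0.4197 years.

0.420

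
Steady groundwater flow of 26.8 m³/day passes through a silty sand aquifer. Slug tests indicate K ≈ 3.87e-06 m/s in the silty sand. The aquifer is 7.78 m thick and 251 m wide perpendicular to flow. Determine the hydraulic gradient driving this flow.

0.0410

Convert K: 3.87e-06 m/s × 86400 = 0.3344 m/day.
Cross-sectional area A = 251 × 7.78 = 1953 m².
From Q = K·A·i, i = Q / (K·A) = 26.8 / (0.3344 × 1953) = 0.04104.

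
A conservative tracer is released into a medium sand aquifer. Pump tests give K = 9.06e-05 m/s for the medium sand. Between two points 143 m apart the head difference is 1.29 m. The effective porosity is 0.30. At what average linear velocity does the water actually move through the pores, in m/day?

0.235

Convert K: 9.06e-05 m/s × 86400 = 7.828 m/day.
Hydraulic gradient i = Δh / L = 1.29 / 143 = 0.009021.
Darcy flux q = K · i = 7.828 × 0.009021 = 0.07061 m/day.
Seepage velocity v = q / n_e = 0.07061 / 0.30 = 0.2354 m/day.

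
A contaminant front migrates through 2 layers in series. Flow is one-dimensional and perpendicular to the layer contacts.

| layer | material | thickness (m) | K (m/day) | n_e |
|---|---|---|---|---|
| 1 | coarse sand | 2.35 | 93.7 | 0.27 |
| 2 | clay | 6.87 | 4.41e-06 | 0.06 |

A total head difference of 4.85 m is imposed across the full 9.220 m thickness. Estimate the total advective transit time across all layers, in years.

With flow normal to the layers, continuity requires the same specific discharge q through every layer.
Σ(b_i/K_i) = 2.35/93.7 + 6.87/4.41e-06 = 1.558e+06 d.
q = Δh / Σ(b_i/K_i) = 4.85 / 1.558e+06 = 3.113e-06 m/day.
In each layer the seepage velocity is v_i = q/n_i, so the layer transit time is t_i = b_i·n_i / q:
  layer 1 (coarse sand): t_1 = 2.35 × 0.27 / 3.113e-06 = 2.038e+05 d
  layer 2 (clay): t_2 = 6.87 × 0.06 / 3.113e-06 = 1.324e+05 d
Total t = Σ t_i = 3.362e+05 days = 920.5 years.

920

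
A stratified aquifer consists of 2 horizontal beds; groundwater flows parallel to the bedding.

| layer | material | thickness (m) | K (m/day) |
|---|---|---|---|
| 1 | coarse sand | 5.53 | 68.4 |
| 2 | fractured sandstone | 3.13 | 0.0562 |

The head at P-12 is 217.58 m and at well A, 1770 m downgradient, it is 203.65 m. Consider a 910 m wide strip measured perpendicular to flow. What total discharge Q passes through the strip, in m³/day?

2710

Flow is parallel to layering, so each bed carries its own Darcy discharge and the transmissivities add.
Σ(K_i·b_i) = 68.4×5.53 + 0.0562×3.13 = 378.4 m²/day.
Hydraulic gradient i = (217.58 − 203.65) / 1770 = 13.93 / 1770 = 0.007870.
Q = Σ(K_i·b_i) · W · i = 378.4 × 910 × 0.007870 = 2710 m³/day.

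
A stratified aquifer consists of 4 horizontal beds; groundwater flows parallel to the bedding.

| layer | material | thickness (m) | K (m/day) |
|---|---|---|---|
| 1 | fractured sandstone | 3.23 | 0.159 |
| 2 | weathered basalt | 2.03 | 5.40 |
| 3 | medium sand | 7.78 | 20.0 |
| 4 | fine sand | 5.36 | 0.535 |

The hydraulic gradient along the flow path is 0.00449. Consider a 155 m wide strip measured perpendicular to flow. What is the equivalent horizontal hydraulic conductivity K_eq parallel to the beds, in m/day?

9.24

Flow is parallel to layering, so each bed carries its own Darcy discharge and the transmissivities add.
Σ(K_i·b_i) = 0.159×3.23 + 5.40×2.03 + 20.0×7.78 + 0.535×5.36 = 169.9 m²/day.
Total thickness b = 18.40 m, so K_eq = Σ(K_i·b_i)/b = 9.236 m/day.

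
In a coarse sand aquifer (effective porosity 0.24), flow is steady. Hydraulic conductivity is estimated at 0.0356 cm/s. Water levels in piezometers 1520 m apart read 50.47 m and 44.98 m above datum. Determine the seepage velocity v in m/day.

Convert K: 0.0356 cm/s × 864 = 30.76 m/day.
Hydraulic gradient i = (50.47 − 44.98) / 1520 = 5.49 / 1520 = 0.003612.
Darcy flux q = K · i = 30.76 × 0.003612 = 0.1111 m/day.
Seepage velocity v = q / n_e = 0.1111 / 0.24 = 0.4629 m/day.

0.463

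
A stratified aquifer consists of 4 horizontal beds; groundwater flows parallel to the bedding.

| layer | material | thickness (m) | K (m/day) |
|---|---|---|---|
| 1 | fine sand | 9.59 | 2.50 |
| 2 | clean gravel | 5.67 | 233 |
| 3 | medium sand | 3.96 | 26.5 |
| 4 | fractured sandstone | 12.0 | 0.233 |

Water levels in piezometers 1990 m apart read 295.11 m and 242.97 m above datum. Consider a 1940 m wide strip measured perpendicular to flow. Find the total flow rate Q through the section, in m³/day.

Flow is parallel to layering, so each bed carries its own Darcy discharge and the transmissivities add.
Σ(K_i·b_i) = 2.50×9.59 + 233×5.67 + 26.5×3.96 + 0.233×12.0 = 1453 m²/day.
Hydraulic gradient i = (295.11 − 242.97) / 1990 = 52.14 / 1990 = 0.02620.
Q = Σ(K_i·b_i) · W · i = 1453 × 1940 × 0.02620 = 73847 m³/day.

73800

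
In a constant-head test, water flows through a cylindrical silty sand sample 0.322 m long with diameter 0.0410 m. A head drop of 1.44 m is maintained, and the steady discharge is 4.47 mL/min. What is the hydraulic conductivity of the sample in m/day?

1.09

Cross-sectional area A = π·(d/2)² = π × (0.0410/2)² = 0.001320 m².
Convert discharge: 4.47 mL/min = 7.450e-08 m³/s.
Darcy's law rearranged: K = Q·L / (A·Δh) = 7.450e-08 × 0.322 / (0.001320 × 1.44) = 1.262e-05 m/s = 1.090 m/day.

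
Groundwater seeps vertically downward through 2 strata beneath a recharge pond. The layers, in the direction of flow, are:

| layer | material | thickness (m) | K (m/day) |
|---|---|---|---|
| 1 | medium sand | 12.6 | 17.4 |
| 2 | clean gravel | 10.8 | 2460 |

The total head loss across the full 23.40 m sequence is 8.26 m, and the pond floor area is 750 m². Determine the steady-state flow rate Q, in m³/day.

Flow is perpendicular to layering, so the layers act in series and the equivalent K is the thickness-weighted harmonic mean.
Total thickness L = 12.6 + 10.8 = 23.40 m.
Σ(b_i/K_i) = 12.6/17.4 + 10.8/2460 = 0.7285 d.
K_eq = L / Σ(b_i/K_i) = 23.40 / 0.7285 = 32.12 m/day.
Q = K_eq · A · (Δh/L) = 32.12 × 750 × (8.26/23.40) = 8503 m³/day.

8500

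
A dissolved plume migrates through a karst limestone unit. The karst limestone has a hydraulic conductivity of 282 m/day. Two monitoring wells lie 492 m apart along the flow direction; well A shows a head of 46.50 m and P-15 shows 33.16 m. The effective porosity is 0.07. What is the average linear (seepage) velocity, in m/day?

Hydraulic gradient i = (46.50 − 33.16) / 492 = 13.34 / 492 = 0.02711.
Darcy flux q = K · i = 282.0 × 0.02711 = 7.646 m/day.
Seepage velocity v = q / n_e = 7.646 / 0.07 = 109.2 m/day.

109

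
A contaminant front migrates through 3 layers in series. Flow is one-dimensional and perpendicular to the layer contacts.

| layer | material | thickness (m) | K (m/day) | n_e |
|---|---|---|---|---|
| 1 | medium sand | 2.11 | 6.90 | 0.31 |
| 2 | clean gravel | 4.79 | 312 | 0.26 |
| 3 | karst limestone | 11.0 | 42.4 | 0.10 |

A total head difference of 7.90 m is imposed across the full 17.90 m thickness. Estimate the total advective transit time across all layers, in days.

With flow normal to the layers, continuity requires the same specific discharge q through every layer.
Σ(b_i/K_i) = 2.11/6.90 + 4.79/312 + 11.0/42.4 = 0.5806 d.
q = Δh / Σ(b_i/K_i) = 7.90 / 0.5806 = 13.61 m/day.
In each layer the seepage velocity is v_i = q/n_i, so the layer transit time is t_i = b_i·n_i / q:
  layer 1 (medium sand): t_1 = 2.11 × 0.31 / 13.61 = 0.04807 d
  layer 2 (clean gravel): t_2 = 4.79 × 0.26 / 13.61 = 0.09153 d
  layer 3 (karst limestone): t_3 = 11.0 × 0.10 / 13.61 = 0.08084 d
Total t = Σ t_i = 0.2204 days.

0.220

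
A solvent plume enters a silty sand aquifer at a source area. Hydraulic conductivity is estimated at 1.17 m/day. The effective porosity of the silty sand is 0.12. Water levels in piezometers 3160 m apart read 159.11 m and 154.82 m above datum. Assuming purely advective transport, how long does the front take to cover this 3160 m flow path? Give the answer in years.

Hydraulic gradient i = (159.11 − 154.82) / 3160 = 4.29 / 3160 = 0.001358.
Darcy flux q = K · i = 1.170 × 0.001358 = 0.001588 m/day.
Seepage velocity v = q / n_e = 0.001588 / 0.12 = 0.01324 m/day.
Travel time t = L / v = 3160 / 0.01324 = 2.387e+05 days = 653.6 years.

654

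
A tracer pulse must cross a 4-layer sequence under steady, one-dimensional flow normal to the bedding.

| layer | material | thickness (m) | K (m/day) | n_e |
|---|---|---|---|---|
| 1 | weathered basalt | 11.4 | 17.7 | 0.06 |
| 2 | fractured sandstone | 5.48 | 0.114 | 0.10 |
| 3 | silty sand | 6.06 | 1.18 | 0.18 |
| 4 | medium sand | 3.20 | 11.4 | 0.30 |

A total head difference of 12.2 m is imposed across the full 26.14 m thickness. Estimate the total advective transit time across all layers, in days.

14.6

With flow normal to the layers, continuity requires the same specific discharge q through every layer.
Σ(b_i/K_i) = 11.4/17.7 + 5.48/0.114 + 6.06/1.18 + 3.20/11.4 = 54.13 d.
q = Δh / Σ(b_i/K_i) = 12.2 / 54.13 = 0.2254 m/day.
In each layer the seepage velocity is v_i = q/n_i, so the layer transit time is t_i = b_i·n_i / q:
  layer 1 (weathered basalt): t_1 = 11.4 × 0.06 / 0.2254 = 3.035 d
  layer 2 (fractured sandstone): t_2 = 5.48 × 0.10 / 0.2254 = 2.431 d
  layer 3 (silty sand): t_3 = 6.06 × 0.18 / 0.2254 = 4.840 d
  layer 4 (medium sand): t_4 = 3.20 × 0.30 / 0.2254 = 4.259 d
Total t = Σ t_i = 14.57 days.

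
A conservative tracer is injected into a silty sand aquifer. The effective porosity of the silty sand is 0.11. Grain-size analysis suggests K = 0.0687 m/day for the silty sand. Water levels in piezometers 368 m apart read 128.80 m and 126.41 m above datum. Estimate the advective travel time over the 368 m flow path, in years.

Hydraulic gradient i = (128.80 − 126.41) / 368 = 2.39 / 368 = 0.006495.
Darcy flux q = K · i = 0.06870 × 0.006495 = 0.0004462 m/day.
Seepage velocity v = q / n_e = 0.0004462 / 0.11 = 0.004056 m/day.
Travel time t = L / v = 368 / 0.004056 = 90726 days = 248.4 years.

248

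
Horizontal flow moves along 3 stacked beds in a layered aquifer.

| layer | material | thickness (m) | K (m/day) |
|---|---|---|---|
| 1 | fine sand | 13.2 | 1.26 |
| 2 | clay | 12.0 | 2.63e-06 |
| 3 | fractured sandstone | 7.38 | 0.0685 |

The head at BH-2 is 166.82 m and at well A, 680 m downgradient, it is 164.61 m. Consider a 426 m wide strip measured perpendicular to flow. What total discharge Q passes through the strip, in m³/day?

23.7

Flow is parallel to layering, so each bed carries its own Darcy discharge and the transmissivities add.
Σ(K_i·b_i) = 1.26×13.2 + 2.63e-06×12.0 + 0.0685×7.38 = 17.14 m²/day.
Hydraulic gradient i = (166.82 − 164.61) / 680 = 2.21 / 680 = 0.003250.
Q = Σ(K_i·b_i) · W · i = 17.14 × 426 × 0.003250 = 23.73 m³/day.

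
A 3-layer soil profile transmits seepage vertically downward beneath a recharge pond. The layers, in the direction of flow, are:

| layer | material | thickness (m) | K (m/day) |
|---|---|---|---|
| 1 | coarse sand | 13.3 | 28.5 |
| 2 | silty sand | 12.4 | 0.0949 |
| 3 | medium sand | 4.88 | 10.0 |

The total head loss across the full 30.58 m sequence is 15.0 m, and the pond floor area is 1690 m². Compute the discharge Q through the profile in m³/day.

Flow is perpendicular to layering, so the layers act in series and the equivalent K is the thickness-weighted harmonic mean.
Total thickness L = 13.3 + 12.4 + 4.88 = 30.58 m.
Σ(b_i/K_i) = 13.3/28.5 + 12.4/0.0949 + 4.88/10.0 = 131.6 d.
K_eq = L / Σ(b_i/K_i) = 30.58 / 131.6 = 0.2323 m/day.
Q = K_eq · A · (Δh/L) = 0.2323 × 1690 × (15.0/30.58) = 192.6 m³/day.

193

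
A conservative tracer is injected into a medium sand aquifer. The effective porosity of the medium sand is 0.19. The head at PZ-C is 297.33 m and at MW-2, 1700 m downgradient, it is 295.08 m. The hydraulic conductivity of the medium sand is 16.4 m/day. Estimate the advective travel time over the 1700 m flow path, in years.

Hydraulic gradient i = (297.33 − 295.08) / 1700 = 2.25 / 1700 = 0.001324.
Darcy flux q = K · i = 16.40 × 0.001324 = 0.02171 m/day.
Seepage velocity v = q / n_e = 0.02171 / 0.19 = 0.1142 m/day.
Travel time t = L / v = 1700 / 0.1142 = 14881 days = 40.74 years.

40.7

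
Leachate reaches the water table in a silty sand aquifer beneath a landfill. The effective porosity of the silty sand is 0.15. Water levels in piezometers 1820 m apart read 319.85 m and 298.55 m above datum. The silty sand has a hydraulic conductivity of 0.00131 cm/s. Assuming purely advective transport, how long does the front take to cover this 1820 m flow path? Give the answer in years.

Convert K: 0.00131 cm/s × 864 = 1.132 m/day.
Hydraulic gradient i = (319.85 − 298.55) / 1820 = 21.3 / 1820 = 0.01170.
Darcy flux q = K · i = 1.132 × 0.01170 = 0.01325 m/day.
Seepage velocity v = q / n_e = 0.01325 / 0.15 = 0.08831 m/day.
Travel time t = L / v = 1820 / 0.08831 = 20610 days = 56.43 years.

56.4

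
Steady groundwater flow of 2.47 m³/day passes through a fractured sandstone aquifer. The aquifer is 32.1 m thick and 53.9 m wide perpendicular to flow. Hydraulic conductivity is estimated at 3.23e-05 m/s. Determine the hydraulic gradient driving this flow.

Convert K: 3.23e-05 m/s × 86400 = 2.791 m/day.
Cross-sectional area A = 53.9 × 32.1 = 1730 m².
From Q = K·A·i, i = Q / (K·A) = 2.47 / (2.791 × 1730) = 0.0005115.

0.000512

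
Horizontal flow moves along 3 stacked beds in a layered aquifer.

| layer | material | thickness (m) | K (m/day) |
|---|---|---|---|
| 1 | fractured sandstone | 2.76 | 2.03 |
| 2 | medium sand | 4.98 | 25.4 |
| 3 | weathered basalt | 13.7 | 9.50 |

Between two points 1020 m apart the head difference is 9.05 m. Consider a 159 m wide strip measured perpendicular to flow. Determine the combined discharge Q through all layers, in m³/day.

Flow is parallel to layering, so each bed carries its own Darcy discharge and the transmissivities add.
Σ(K_i·b_i) = 2.03×2.76 + 25.4×4.98 + 9.50×13.7 = 262.2 m²/day.
Hydraulic gradient i = Δh / L = 9.05 / 1020 = 0.008873.
Q = Σ(K_i·b_i) · W · i = 262.2 × 159 × 0.008873 = 370.0 m³/day.

370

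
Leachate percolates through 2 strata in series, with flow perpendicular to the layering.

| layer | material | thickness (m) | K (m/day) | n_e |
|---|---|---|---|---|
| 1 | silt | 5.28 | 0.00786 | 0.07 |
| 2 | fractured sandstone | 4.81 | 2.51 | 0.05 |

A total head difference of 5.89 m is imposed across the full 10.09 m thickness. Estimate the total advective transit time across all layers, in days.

With flow normal to the layers, continuity requires the same specific discharge q through every layer.
Σ(b_i/K_i) = 5.28/0.00786 + 4.81/2.51 = 673.7 d.
q = Δh / Σ(b_i/K_i) = 5.89 / 673.7 = 0.008743 m/day.
In each layer the seepage velocity is v_i = q/n_i, so the layer transit time is t_i = b_i·n_i / q:
  layer 1 (silt): t_1 = 5.28 × 0.07 / 0.008743 = 42.27 d
  layer 2 (fractured sandstone): t_2 = 4.81 × 0.05 / 0.008743 = 27.51 d
Total t = Σ t_i = 69.78 days.

69.8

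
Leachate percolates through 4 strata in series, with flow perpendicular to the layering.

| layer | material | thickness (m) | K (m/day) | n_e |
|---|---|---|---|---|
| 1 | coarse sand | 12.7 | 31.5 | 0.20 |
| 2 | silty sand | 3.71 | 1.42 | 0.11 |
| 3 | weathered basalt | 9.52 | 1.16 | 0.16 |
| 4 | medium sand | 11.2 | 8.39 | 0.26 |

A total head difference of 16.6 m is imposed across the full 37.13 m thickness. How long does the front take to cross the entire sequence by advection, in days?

5.59

With flow normal to the layers, continuity requires the same specific discharge q through every layer.
Σ(b_i/K_i) = 12.7/31.5 + 3.71/1.42 + 9.52/1.16 + 11.2/8.39 = 12.56 d.
q = Δh / Σ(b_i/K_i) = 16.6 / 12.56 = 1.322 m/day.
In each layer the seepage velocity is v_i = q/n_i, so the layer transit time is t_i = b_i·n_i / q:
  layer 1 (coarse sand): t_1 = 12.7 × 0.20 / 1.322 = 1.921 d
  layer 2 (silty sand): t_2 = 3.71 × 0.11 / 1.322 = 0.3087 d
  layer 3 (weathered basalt): t_3 = 9.52 × 0.16 / 1.322 = 1.152 d
  layer 4 (medium sand): t_4 = 11.2 × 0.26 / 1.322 = 2.203 d
Total t = Σ t_i = 5.585 days.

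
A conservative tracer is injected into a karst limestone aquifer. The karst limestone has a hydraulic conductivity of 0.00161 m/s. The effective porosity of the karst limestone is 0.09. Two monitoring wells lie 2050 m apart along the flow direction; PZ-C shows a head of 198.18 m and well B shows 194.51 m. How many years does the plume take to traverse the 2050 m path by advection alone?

2.03

Convert K: 0.00161 m/s × 86400 = 139.1 m/day.
Hydraulic gradient i = (198.18 − 194.51) / 2050 = 3.67 / 2050 = 0.001790.
Darcy flux q = K · i = 139.1 × 0.001790 = 0.2490 m/day.
Seepage velocity v = q / n_e = 0.2490 / 0.09 = 2.767 m/day.
Travel time t = L / v = 2050 / 2.767 = 740.9 days = 2.028 years.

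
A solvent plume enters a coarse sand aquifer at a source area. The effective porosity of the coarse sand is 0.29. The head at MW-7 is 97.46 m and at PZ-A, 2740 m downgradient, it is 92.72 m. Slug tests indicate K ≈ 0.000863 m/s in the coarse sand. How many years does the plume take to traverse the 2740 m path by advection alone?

Convert K: 0.000863 m/s × 86400 = 74.56 m/day.
Hydraulic gradient i = (97.46 − 92.72) / 2740 = 4.74 / 2740 = 0.001730.
Darcy flux q = K · i = 74.56 × 0.001730 = 0.1290 m/day.
Seepage velocity v = q / n_e = 0.1290 / 0.29 = 0.4448 m/day.
Travel time t = L / v = 2740 / 0.4448 = 6160 days = 16.87 years.

16.9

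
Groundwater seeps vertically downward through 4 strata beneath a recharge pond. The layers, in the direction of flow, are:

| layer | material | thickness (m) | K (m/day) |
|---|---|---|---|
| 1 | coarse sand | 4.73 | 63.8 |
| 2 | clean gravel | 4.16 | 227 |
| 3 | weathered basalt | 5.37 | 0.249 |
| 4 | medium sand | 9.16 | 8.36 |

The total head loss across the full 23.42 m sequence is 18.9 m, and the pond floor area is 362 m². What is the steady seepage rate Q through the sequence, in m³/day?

301

Flow is perpendicular to layering, so the layers act in series and the equivalent K is the thickness-weighted harmonic mean.
Total thickness L = 4.73 + 4.16 + 5.37 + 9.16 = 23.42 m.
Σ(b_i/K_i) = 4.73/63.8 + 4.16/227 + 5.37/0.249 + 9.16/8.36 = 22.75 d.
K_eq = L / Σ(b_i/K_i) = 23.42 / 22.75 = 1.029 m/day.
Q = K_eq · A · (Δh/L) = 1.029 × 362 × (18.9/23.42) = 300.7 m³/day.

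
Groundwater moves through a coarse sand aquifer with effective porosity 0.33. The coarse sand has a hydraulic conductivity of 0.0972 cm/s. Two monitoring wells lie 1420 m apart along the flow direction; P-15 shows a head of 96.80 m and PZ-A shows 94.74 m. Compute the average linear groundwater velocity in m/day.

0.369

Convert K: 0.0972 cm/s × 864 = 83.98 m/day.
Hydraulic gradient i = (96.80 − 94.74) / 1420 = 2.06 / 1420 = 0.001451.
Darcy flux q = K · i = 83.98 × 0.001451 = 0.1218 m/day.
Seepage velocity v = q / n_e = 0.1218 / 0.33 = 0.3692 m/day.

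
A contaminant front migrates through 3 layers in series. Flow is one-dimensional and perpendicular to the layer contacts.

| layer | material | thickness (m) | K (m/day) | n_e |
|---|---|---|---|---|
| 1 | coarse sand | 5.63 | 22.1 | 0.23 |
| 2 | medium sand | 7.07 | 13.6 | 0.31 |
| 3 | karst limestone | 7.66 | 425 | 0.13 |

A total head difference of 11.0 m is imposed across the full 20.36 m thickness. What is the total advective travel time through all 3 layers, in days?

0.323

With flow normal to the layers, continuity requires the same specific discharge q through every layer.
Σ(b_i/K_i) = 5.63/22.1 + 7.07/13.6 + 7.66/425 = 0.7926 d.
q = Δh / Σ(b_i/K_i) = 11.0 / 0.7926 = 13.88 m/day.
In each layer the seepage velocity is v_i = q/n_i, so the layer transit time is t_i = b_i·n_i / q:
  layer 1 (coarse sand): t_1 = 5.63 × 0.23 / 13.88 = 0.09331 d
  layer 2 (medium sand): t_2 = 7.07 × 0.31 / 13.88 = 0.1579 d
  layer 3 (karst limestone): t_3 = 7.66 × 0.13 / 13.88 = 0.07175 d
Total t = Σ t_i = 0.3230 days.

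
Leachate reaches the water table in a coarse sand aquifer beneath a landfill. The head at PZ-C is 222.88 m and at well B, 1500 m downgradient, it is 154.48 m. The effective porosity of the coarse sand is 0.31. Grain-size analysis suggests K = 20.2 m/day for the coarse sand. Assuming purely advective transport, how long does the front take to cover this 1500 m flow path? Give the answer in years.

1.38

Hydraulic gradient i = (222.88 − 154.48) / 1500 = 68.4 / 1500 = 0.04560.
Darcy flux q = K · i = 20.20 × 0.04560 = 0.9211 m/day.
Seepage velocity v = q / n_e = 0.9211 / 0.31 = 2.971 m/day.
Travel time t = L / v = 1500 / 2.971 = 504.8 days = 1.382 years.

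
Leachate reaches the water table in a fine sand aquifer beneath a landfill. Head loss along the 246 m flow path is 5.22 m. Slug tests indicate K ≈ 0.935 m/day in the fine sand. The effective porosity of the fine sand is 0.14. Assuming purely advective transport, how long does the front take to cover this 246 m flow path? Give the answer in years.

4.75

Hydraulic gradient i = Δh / L = 5.22 / 246 = 0.02122.
Darcy flux q = K · i = 0.9350 × 0.02122 = 0.01984 m/day.
Seepage velocity v = q / n_e = 0.01984 / 0.14 = 0.1417 m/day.
Travel time t = L / v = 246 / 0.1417 = 1736 days = 4.753 years.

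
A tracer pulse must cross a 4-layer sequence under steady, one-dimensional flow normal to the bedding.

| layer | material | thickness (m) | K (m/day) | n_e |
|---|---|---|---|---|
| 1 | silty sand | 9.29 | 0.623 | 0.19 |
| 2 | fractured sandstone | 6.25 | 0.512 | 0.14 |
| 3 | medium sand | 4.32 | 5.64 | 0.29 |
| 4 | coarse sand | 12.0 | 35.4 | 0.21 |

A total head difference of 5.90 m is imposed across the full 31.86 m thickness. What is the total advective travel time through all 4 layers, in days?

30.7

With flow normal to the layers, continuity requires the same specific discharge q through every layer.
Σ(b_i/K_i) = 9.29/0.623 + 6.25/0.512 + 4.32/5.64 + 12.0/35.4 = 28.22 d.
q = Δh / Σ(b_i/K_i) = 5.90 / 28.22 = 0.2090 m/day.
In each layer the seepage velocity is v_i = q/n_i, so the layer transit time is t_i = b_i·n_i / q:
  layer 1 (silty sand): t_1 = 9.29 × 0.19 / 0.2090 = 8.444 d
  layer 2 (fractured sandstone): t_2 = 6.25 × 0.14 / 0.2090 = 4.186 d
  layer 3 (medium sand): t_3 = 4.32 × 0.29 / 0.2090 = 5.993 d
  layer 4 (coarse sand): t_4 = 12.0 × 0.21 / 0.2090 = 12.05 d
Total t = Σ t_i = 30.68 days.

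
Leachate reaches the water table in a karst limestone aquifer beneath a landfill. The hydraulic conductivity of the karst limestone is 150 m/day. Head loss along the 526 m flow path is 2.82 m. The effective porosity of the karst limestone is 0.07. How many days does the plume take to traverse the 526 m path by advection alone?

45.8

Hydraulic gradient i = Δh / L = 2.82 / 526 = 0.005361.
Darcy flux q = K · i = 150.0 × 0.005361 = 0.8042 m/day.
Seepage velocity v = q / n_e = 0.8042 / 0.07 = 11.49 m/day.
Travel time t = L / v = 526 / 11.49 = 45.79 days.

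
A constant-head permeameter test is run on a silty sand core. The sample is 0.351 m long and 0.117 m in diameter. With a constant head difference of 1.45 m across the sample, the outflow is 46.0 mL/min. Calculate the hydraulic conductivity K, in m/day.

1.49

Cross-sectional area A = π·(d/2)² = π × (0.117/2)² = 0.01075 m².
Convert discharge: 46.0 mL/min = 7.667e-07 m³/s.
Darcy's law rearranged: K = Q·L / (A·Δh) = 7.667e-07 × 0.351 / (0.01075 × 1.45) = 1.726e-05 m/s = 1.491 m/day.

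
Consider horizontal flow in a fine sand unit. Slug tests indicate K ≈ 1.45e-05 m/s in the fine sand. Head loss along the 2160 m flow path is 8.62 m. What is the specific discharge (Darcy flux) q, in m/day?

0.00500

Convert K: 1.45e-05 m/s × 86400 = 1.253 m/day.
Hydraulic gradient i = Δh / L = 8.62 / 2160 = 0.003991.
Specific discharge q = K · i = 1.253 × 0.003991 = 0.005000 m/day.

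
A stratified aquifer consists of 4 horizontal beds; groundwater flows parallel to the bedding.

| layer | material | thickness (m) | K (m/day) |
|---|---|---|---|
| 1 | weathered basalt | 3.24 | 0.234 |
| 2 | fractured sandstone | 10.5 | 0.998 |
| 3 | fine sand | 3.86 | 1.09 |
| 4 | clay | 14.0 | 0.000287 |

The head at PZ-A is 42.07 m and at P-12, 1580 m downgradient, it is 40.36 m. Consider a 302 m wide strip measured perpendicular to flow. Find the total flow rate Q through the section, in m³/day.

Flow is parallel to layering, so each bed carries its own Darcy discharge and the transmissivities add.
Σ(K_i·b_i) = 0.234×3.24 + 0.998×10.5 + 1.09×3.86 + 0.000287×14.0 = 15.45 m²/day.
Hydraulic gradient i = (42.07 − 40.36) / 1580 = 1.71 / 1580 = 0.001082.
Q = Σ(K_i·b_i) · W · i = 15.45 × 302 × 0.001082 = 5.049 m³/day.

5.05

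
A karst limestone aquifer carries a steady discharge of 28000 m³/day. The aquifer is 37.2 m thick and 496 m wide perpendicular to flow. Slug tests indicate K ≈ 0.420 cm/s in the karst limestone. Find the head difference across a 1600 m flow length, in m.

Convert K: 0.420 cm/s × 864 = 362.9 m/day.
Cross-sectional area A = 496 × 37.2 = 18451 m².
From Q = K·A·i, i = Q / (K·A) = 28000 / (362.9 × 18451) = 0.004182.
Head loss Δh = i · L = 0.004182 × 1600 = 6.691 m.

6.69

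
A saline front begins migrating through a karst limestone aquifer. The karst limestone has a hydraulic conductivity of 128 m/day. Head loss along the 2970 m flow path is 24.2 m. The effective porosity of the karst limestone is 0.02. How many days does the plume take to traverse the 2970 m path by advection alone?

Hydraulic gradient i = Δh / L = 24.2 / 2970 = 0.008148.
Darcy flux q = K · i = 128.0 × 0.008148 = 1.043 m/day.
Seepage velocity v = q / n_e = 1.043 / 0.02 = 52.15 m/day.
Travel time t = L / v = 2970 / 52.15 = 56.95 days.

57.0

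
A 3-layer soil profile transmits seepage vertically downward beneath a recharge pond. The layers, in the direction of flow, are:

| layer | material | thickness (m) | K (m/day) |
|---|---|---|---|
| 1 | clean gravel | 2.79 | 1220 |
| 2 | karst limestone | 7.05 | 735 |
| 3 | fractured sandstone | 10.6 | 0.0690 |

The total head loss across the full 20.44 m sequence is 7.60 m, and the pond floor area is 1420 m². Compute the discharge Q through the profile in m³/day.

Flow is perpendicular to layering, so the layers act in series and the equivalent K is the thickness-weighted harmonic mean.
Total thickness L = 2.79 + 7.05 + 10.6 = 20.44 m.
Σ(b_i/K_i) = 2.79/1220 + 7.05/735 + 10.6/0.0690 = 153.6 d.
K_eq = L / Σ(b_i/K_i) = 20.44 / 153.6 = 0.1330 m/day.
Q = K_eq · A · (Δh/L) = 0.1330 × 1420 × (7.60/20.44) = 70.24 m³/day.

70.2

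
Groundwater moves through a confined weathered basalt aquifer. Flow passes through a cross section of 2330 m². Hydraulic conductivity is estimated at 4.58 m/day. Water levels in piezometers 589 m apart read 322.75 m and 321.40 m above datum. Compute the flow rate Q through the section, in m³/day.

Hydraulic gradient i = (322.75 − 321.40) / 589 = 1.35 / 589 = 0.002292.
Darcy's law: Q = K · A · i = 4.580 × 2330 × 0.002292 = 24.46 m³/day.

24.5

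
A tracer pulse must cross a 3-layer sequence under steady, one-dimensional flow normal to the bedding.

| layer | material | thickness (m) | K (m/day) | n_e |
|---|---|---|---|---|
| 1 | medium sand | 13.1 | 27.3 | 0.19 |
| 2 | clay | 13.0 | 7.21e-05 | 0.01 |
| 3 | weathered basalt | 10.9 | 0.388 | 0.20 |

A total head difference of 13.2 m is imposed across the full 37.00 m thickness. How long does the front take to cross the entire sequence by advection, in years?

With flow normal to the layers, continuity requires the same specific discharge q through every layer.
Σ(b_i/K_i) = 13.1/27.3 + 13.0/7.21e-05 + 10.9/0.388 = 1.803e+05 d.
q = Δh / Σ(b_i/K_i) = 13.2 / 1.803e+05 = 7.320e-05 m/day.
In each layer the seepage velocity is v_i = q/n_i, so the layer transit time is t_i = b_i·n_i / q:
  layer 1 (medium sand): t_1 = 13.1 × 0.19 / 7.320e-05 = 34004 d
  layer 2 (clay): t_2 = 13.0 × 0.01 / 7.320e-05 = 1776 d
  layer 3 (weathered basalt): t_3 = 10.9 × 0.20 / 7.320e-05 = 29782 d
Total t = Σ t_i = 65562 days = 179.5 years.

179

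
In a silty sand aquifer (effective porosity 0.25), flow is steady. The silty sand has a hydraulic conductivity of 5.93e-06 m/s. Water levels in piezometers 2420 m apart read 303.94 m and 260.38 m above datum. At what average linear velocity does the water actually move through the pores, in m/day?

0.0369

Convert K: 5.93e-06 m/s × 86400 = 0.5124 m/day.
Hydraulic gradient i = (303.94 − 260.38) / 2420 = 43.56 / 2420 = 0.01800.
Darcy flux q = K · i = 0.5124 × 0.01800 = 0.009222 m/day.
Seepage velocity v = q / n_e = 0.009222 / 0.25 = 0.03689 m/day.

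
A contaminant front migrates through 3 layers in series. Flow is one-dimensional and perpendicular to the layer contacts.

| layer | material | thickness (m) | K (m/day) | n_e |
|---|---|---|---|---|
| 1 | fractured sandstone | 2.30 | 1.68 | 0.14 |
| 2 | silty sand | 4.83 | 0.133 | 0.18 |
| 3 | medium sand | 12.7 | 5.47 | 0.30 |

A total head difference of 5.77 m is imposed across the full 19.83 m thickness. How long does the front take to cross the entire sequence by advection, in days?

34.7

With flow normal to the layers, continuity requires the same specific discharge q through every layer.
Σ(b_i/K_i) = 2.30/1.68 + 4.83/0.133 + 12.7/5.47 = 40.01 d.
q = Δh / Σ(b_i/K_i) = 5.77 / 40.01 = 0.1442 m/day.
In each layer the seepage velocity is v_i = q/n_i, so the layer transit time is t_i = b_i·n_i / q:
  layer 1 (fractured sandstone): t_1 = 2.30 × 0.14 / 0.1442 = 2.233 d
  layer 2 (silty sand): t_2 = 4.83 × 0.18 / 0.1442 = 6.028 d
  layer 3 (medium sand): t_3 = 12.7 × 0.30 / 0.1442 = 26.42 d
Total t = Σ t_i = 34.68 days.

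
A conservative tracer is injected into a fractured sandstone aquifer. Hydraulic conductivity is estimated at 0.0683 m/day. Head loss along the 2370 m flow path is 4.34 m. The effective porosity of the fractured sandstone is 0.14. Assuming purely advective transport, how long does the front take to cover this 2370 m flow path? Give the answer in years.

7260

Hydraulic gradient i = Δh / L = 4.34 / 2370 = 0.001831.
Darcy flux q = K · i = 0.06830 × 0.001831 = 0.0001251 m/day.
Seepage velocity v = q / n_e = 0.0001251 / 0.14 = 0.0008934 m/day.
Travel time t = L / v = 2370 / 0.0008934 = 2.653e+06 days = 7263 years.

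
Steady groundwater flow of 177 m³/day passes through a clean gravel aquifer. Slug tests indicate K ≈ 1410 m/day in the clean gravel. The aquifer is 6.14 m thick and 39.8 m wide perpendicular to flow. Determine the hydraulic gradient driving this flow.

0.000514

Cross-sectional area A = 39.8 × 6.14 = 244.4 m².
From Q = K·A·i, i = Q / (K·A) = 177 / (1410 × 244.4) = 0.0005137.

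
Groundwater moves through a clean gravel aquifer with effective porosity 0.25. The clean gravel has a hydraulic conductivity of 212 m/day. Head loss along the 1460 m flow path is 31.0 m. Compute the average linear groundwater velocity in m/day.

Hydraulic gradient i = Δh / L = 31.0 / 1460 = 0.02123.
Darcy flux q = K · i = 212.0 × 0.02123 = 4.501 m/day.
Seepage velocity v = q / n_e = 4.501 / 0.25 = 18.01 m/day.

18.0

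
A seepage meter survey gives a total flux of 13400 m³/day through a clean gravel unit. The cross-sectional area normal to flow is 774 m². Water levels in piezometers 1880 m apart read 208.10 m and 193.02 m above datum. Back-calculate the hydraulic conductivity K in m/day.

Hydraulic gradient i = (208.10 − 193.02) / 1880 = 15.08 / 1880 = 0.008021.
From Q = K·A·i, K = Q / (A·i) = 13400 / (774.0 × 0.008021) = 2158 m/day.

2160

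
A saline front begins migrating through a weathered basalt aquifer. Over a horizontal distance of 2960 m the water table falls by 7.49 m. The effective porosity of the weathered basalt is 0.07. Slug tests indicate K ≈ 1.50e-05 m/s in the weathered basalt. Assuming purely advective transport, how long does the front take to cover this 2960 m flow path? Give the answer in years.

173

Convert K: 1.50e-05 m/s × 86400 = 1.296 m/day.
Hydraulic gradient i = Δh / L = 7.49 / 2960 = 0.002530.
Darcy flux q = K · i = 1.296 × 0.002530 = 0.003279 m/day.
Seepage velocity v = q / n_e = 0.003279 / 0.07 = 0.04685 m/day.
Travel time t = L / v = 2960 / 0.04685 = 63182 days = 173.0 years.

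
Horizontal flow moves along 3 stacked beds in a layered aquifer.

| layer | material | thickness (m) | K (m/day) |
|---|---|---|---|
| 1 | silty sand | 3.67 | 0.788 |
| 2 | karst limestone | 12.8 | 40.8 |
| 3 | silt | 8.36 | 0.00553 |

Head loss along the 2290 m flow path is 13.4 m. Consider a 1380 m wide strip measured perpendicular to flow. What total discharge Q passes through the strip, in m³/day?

Flow is parallel to layering, so each bed carries its own Darcy discharge and the transmissivities add.
Σ(K_i·b_i) = 0.788×3.67 + 40.8×12.8 + 0.00553×8.36 = 525.2 m²/day.
Hydraulic gradient i = Δh / L = 13.4 / 2290 = 0.005852.
Q = Σ(K_i·b_i) · W · i = 525.2 × 1380 × 0.005852 = 4241 m³/day.

4240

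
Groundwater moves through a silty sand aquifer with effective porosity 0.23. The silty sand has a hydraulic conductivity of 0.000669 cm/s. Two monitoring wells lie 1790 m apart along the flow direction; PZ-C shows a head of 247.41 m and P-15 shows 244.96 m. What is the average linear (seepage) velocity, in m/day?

Convert K: 0.000669 cm/s × 864 = 0.5780 m/day.
Hydraulic gradient i = (247.41 − 244.96) / 1790 = 2.45 / 1790 = 0.001369.
Darcy flux q = K · i = 0.5780 × 0.001369 = 0.0007911 m/day.
Seepage velocity v = q / n_e = 0.0007911 / 0.23 = 0.003440 m/day.

0.00344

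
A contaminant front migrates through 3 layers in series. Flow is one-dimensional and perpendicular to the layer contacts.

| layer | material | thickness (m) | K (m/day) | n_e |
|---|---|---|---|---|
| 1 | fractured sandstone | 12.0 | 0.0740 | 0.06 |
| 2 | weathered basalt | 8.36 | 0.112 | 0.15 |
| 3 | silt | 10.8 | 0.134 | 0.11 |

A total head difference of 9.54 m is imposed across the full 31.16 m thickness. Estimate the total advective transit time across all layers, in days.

With flow normal to the layers, continuity requires the same specific discharge q through every layer.
Σ(b_i/K_i) = 12.0/0.0740 + 8.36/0.112 + 10.8/0.134 = 317.4 d.
q = Δh / Σ(b_i/K_i) = 9.54 / 317.4 = 0.03006 m/day.
In each layer the seepage velocity is v_i = q/n_i, so the layer transit time is t_i = b_i·n_i / q:
  layer 1 (fractured sandstone): t_1 = 12.0 × 0.06 / 0.03006 = 23.95 d
  layer 2 (weathered basalt): t_2 = 8.36 × 0.15 / 0.03006 = 41.72 d
  layer 3 (silt): t_3 = 10.8 × 0.11 / 0.03006 = 39.53 d
Total t = Σ t_i = 105.2 days.

105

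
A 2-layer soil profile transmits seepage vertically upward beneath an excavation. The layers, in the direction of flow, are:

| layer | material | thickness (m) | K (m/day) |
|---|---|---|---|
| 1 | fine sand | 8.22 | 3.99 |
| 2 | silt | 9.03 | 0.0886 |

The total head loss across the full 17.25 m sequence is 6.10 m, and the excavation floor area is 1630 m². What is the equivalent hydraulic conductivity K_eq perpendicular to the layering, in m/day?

Flow is perpendicular to layering, so the layers act in series and the equivalent K is the thickness-weighted harmonic mean.
Total thickness L = 8.22 + 9.03 = 17.25 m.
Σ(b_i/K_i) = 8.22/3.99 + 9.03/0.0886 = 104.0 d.
K_eq = L / Σ(b_i/K_i) = 17.25 / 104.0 = 0.1659 m/day.

0.166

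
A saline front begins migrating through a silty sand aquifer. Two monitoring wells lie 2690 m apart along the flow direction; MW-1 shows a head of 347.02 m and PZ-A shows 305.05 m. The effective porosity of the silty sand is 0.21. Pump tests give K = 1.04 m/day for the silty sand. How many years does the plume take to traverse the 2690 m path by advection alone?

Hydraulic gradient i = (347.02 − 305.05) / 2690 = 41.97 / 2690 = 0.01560.
Darcy flux q = K · i = 1.040 × 0.01560 = 0.01623 m/day.
Seepage velocity v = q / n_e = 0.01623 / 0.21 = 0.07727 m/day.
Travel time t = L / v = 2690 / 0.07727 = 34814 days = 95.32 years.

95.3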